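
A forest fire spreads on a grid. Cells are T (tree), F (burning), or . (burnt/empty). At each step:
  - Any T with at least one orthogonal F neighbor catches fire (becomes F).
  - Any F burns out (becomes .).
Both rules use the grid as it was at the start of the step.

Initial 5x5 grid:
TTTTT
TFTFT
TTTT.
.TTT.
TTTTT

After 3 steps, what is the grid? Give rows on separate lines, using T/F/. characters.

Step 1: 7 trees catch fire, 2 burn out
  TFTFT
  F.F.F
  TFTF.
  .TTT.
  TTTTT
Step 2: 7 trees catch fire, 7 burn out
  F.F.F
  .....
  F.F..
  .FTF.
  TTTTT
Step 3: 3 trees catch fire, 7 burn out
  .....
  .....
  .....
  ..F..
  TFTFT

.....
.....
.....
..F..
TFTFT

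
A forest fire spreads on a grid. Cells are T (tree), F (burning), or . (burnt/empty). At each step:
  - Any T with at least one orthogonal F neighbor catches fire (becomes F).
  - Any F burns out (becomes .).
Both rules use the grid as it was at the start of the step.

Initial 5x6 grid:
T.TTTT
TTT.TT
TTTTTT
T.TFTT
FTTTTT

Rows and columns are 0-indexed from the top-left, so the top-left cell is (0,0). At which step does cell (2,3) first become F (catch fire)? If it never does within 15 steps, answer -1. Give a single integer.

Step 1: cell (2,3)='F' (+6 fires, +2 burnt)
  -> target ignites at step 1
Step 2: cell (2,3)='.' (+6 fires, +6 burnt)
Step 3: cell (2,3)='.' (+6 fires, +6 burnt)
Step 4: cell (2,3)='.' (+5 fires, +6 burnt)
Step 5: cell (2,3)='.' (+2 fires, +5 burnt)
Step 6: cell (2,3)='.' (+0 fires, +2 burnt)
  fire out at step 6

1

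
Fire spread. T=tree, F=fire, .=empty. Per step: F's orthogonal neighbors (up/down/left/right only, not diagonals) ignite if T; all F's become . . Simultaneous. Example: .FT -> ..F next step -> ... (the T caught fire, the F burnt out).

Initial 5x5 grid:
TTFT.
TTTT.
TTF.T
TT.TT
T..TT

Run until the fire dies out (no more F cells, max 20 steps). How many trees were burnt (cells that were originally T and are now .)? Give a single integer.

Answer: 12

Derivation:
Step 1: +4 fires, +2 burnt (F count now 4)
Step 2: +5 fires, +4 burnt (F count now 5)
Step 3: +2 fires, +5 burnt (F count now 2)
Step 4: +1 fires, +2 burnt (F count now 1)
Step 5: +0 fires, +1 burnt (F count now 0)
Fire out after step 5
Initially T: 17, now '.': 20
Total burnt (originally-T cells now '.'): 12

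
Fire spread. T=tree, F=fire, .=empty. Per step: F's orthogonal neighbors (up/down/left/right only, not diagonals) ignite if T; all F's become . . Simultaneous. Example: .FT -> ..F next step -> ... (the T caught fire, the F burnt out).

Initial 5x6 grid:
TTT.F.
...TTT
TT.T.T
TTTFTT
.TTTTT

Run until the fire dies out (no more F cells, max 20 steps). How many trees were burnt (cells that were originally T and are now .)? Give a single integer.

Step 1: +5 fires, +2 burnt (F count now 5)
Step 2: +6 fires, +5 burnt (F count now 6)
Step 3: +5 fires, +6 burnt (F count now 5)
Step 4: +1 fires, +5 burnt (F count now 1)
Step 5: +0 fires, +1 burnt (F count now 0)
Fire out after step 5
Initially T: 20, now '.': 27
Total burnt (originally-T cells now '.'): 17

Answer: 17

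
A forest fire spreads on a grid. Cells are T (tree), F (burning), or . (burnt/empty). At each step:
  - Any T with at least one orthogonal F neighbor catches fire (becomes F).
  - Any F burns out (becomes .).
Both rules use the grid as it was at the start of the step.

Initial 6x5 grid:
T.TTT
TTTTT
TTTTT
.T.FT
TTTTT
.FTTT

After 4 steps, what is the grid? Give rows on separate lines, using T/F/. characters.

Step 1: 5 trees catch fire, 2 burn out
  T.TTT
  TTTTT
  TTTFT
  .T..F
  TFTFT
  ..FTT
Step 2: 8 trees catch fire, 5 burn out
  T.TTT
  TTTFT
  TTF.F
  .F...
  F.F.F
  ...FT
Step 3: 5 trees catch fire, 8 burn out
  T.TFT
  TTF.F
  TF...
  .....
  .....
  ....F
Step 4: 4 trees catch fire, 5 burn out
  T.F.F
  TF...
  F....
  .....
  .....
  .....

T.F.F
TF...
F....
.....
.....
.....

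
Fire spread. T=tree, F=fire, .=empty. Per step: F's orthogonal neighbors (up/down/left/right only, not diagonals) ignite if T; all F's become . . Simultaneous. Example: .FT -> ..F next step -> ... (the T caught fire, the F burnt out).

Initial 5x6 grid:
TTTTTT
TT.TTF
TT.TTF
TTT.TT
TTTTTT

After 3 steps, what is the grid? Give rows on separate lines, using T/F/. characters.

Step 1: 4 trees catch fire, 2 burn out
  TTTTTF
  TT.TF.
  TT.TF.
  TTT.TF
  TTTTTT
Step 2: 5 trees catch fire, 4 burn out
  TTTTF.
  TT.F..
  TT.F..
  TTT.F.
  TTTTTF
Step 3: 2 trees catch fire, 5 burn out
  TTTF..
  TT....
  TT....
  TTT...
  TTTTF.

TTTF..
TT....
TT....
TTT...
TTTTF.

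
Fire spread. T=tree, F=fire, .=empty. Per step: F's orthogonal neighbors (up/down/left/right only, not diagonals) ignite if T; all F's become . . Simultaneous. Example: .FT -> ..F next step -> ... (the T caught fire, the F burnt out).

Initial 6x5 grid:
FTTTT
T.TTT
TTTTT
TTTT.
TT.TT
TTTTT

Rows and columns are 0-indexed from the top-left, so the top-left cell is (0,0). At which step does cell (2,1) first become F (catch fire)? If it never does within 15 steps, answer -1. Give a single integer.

Step 1: cell (2,1)='T' (+2 fires, +1 burnt)
Step 2: cell (2,1)='T' (+2 fires, +2 burnt)
Step 3: cell (2,1)='F' (+4 fires, +2 burnt)
  -> target ignites at step 3
Step 4: cell (2,1)='.' (+5 fires, +4 burnt)
Step 5: cell (2,1)='.' (+5 fires, +5 burnt)
Step 6: cell (2,1)='.' (+3 fires, +5 burnt)
Step 7: cell (2,1)='.' (+2 fires, +3 burnt)
Step 8: cell (2,1)='.' (+2 fires, +2 burnt)
Step 9: cell (2,1)='.' (+1 fires, +2 burnt)
Step 10: cell (2,1)='.' (+0 fires, +1 burnt)
  fire out at step 10

3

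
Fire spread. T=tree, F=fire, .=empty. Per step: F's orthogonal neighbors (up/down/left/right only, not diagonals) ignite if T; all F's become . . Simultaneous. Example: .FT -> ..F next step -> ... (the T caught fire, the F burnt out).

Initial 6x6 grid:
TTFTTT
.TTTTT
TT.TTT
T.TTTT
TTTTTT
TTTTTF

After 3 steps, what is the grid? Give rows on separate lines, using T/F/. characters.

Step 1: 5 trees catch fire, 2 burn out
  TF.FTT
  .TFTTT
  TT.TTT
  T.TTTT
  TTTTTF
  TTTTF.
Step 2: 7 trees catch fire, 5 burn out
  F...FT
  .F.FTT
  TT.TTT
  T.TTTF
  TTTTF.
  TTTF..
Step 3: 8 trees catch fire, 7 burn out
  .....F
  ....FT
  TF.FTF
  T.TTF.
  TTTF..
  TTF...

.....F
....FT
TF.FTF
T.TTF.
TTTF..
TTF...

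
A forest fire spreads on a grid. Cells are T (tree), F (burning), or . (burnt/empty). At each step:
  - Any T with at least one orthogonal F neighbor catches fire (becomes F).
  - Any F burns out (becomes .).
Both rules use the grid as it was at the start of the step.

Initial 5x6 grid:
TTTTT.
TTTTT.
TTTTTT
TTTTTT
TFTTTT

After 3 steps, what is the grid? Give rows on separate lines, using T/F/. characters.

Step 1: 3 trees catch fire, 1 burn out
  TTTTT.
  TTTTT.
  TTTTTT
  TFTTTT
  F.FTTT
Step 2: 4 trees catch fire, 3 burn out
  TTTTT.
  TTTTT.
  TFTTTT
  F.FTTT
  ...FTT
Step 3: 5 trees catch fire, 4 burn out
  TTTTT.
  TFTTT.
  F.FTTT
  ...FTT
  ....FT

TTTTT.
TFTTT.
F.FTTT
...FTT
....FT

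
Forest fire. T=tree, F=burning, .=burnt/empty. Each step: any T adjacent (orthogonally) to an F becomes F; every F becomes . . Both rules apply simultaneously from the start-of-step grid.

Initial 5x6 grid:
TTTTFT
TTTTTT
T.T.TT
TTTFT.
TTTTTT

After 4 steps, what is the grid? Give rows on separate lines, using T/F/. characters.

Step 1: 6 trees catch fire, 2 burn out
  TTTF.F
  TTTTFT
  T.T.TT
  TTF.F.
  TTTFTT
Step 2: 8 trees catch fire, 6 burn out
  TTF...
  TTTF.F
  T.F.FT
  TF....
  TTF.FT
Step 3: 6 trees catch fire, 8 burn out
  TF....
  TTF...
  T....F
  F.....
  TF...F
Step 4: 4 trees catch fire, 6 burn out
  F.....
  TF....
  F.....
  ......
  F.....

F.....
TF....
F.....
......
F.....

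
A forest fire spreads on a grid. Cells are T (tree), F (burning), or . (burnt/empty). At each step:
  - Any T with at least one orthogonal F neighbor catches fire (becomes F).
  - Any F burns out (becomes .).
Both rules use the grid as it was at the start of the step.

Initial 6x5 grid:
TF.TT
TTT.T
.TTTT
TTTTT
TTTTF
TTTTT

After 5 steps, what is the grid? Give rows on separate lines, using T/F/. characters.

Step 1: 5 trees catch fire, 2 burn out
  F..TT
  TFT.T
  .TTTT
  TTTTF
  TTTF.
  TTTTF
Step 2: 7 trees catch fire, 5 burn out
  ...TT
  F.F.T
  .FTTF
  TTTF.
  TTF..
  TTTF.
Step 3: 7 trees catch fire, 7 burn out
  ...TT
  ....F
  ..FF.
  TFF..
  TF...
  TTF..
Step 4: 4 trees catch fire, 7 burn out
  ...TF
  .....
  .....
  F....
  F....
  TF...
Step 5: 2 trees catch fire, 4 burn out
  ...F.
  .....
  .....
  .....
  .....
  F....

...F.
.....
.....
.....
.....
F....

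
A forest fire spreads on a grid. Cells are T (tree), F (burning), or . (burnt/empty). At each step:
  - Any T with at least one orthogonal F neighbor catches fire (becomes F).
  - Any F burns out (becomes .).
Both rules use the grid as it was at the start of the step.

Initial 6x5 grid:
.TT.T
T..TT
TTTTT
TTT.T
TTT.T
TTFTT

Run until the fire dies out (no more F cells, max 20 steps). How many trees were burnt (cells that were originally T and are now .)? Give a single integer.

Step 1: +3 fires, +1 burnt (F count now 3)
Step 2: +4 fires, +3 burnt (F count now 4)
Step 3: +4 fires, +4 burnt (F count now 4)
Step 4: +4 fires, +4 burnt (F count now 4)
Step 5: +3 fires, +4 burnt (F count now 3)
Step 6: +2 fires, +3 burnt (F count now 2)
Step 7: +1 fires, +2 burnt (F count now 1)
Step 8: +0 fires, +1 burnt (F count now 0)
Fire out after step 8
Initially T: 23, now '.': 28
Total burnt (originally-T cells now '.'): 21

Answer: 21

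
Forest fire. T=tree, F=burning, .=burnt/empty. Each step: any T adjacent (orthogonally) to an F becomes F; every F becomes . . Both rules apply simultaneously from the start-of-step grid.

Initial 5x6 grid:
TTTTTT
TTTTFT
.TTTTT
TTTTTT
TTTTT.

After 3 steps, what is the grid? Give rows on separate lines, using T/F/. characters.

Step 1: 4 trees catch fire, 1 burn out
  TTTTFT
  TTTF.F
  .TTTFT
  TTTTTT
  TTTTT.
Step 2: 6 trees catch fire, 4 burn out
  TTTF.F
  TTF...
  .TTF.F
  TTTTFT
  TTTTT.
Step 3: 6 trees catch fire, 6 burn out
  TTF...
  TF....
  .TF...
  TTTF.F
  TTTTF.

TTF...
TF....
.TF...
TTTF.F
TTTTF.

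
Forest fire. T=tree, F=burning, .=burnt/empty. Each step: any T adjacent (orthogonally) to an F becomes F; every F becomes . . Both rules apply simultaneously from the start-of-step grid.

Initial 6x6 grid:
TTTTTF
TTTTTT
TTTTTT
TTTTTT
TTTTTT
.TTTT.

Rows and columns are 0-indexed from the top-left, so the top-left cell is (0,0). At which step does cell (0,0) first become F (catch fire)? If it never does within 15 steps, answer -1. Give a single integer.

Step 1: cell (0,0)='T' (+2 fires, +1 burnt)
Step 2: cell (0,0)='T' (+3 fires, +2 burnt)
Step 3: cell (0,0)='T' (+4 fires, +3 burnt)
Step 4: cell (0,0)='T' (+5 fires, +4 burnt)
Step 5: cell (0,0)='F' (+5 fires, +5 burnt)
  -> target ignites at step 5
Step 6: cell (0,0)='.' (+5 fires, +5 burnt)
Step 7: cell (0,0)='.' (+4 fires, +5 burnt)
Step 8: cell (0,0)='.' (+3 fires, +4 burnt)
Step 9: cell (0,0)='.' (+2 fires, +3 burnt)
Step 10: cell (0,0)='.' (+0 fires, +2 burnt)
  fire out at step 10

5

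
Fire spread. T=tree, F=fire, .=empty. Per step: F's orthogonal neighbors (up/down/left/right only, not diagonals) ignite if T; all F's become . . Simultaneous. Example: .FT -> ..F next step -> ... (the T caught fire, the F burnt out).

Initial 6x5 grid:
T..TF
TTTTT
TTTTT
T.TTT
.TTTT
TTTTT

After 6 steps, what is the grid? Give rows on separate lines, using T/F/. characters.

Step 1: 2 trees catch fire, 1 burn out
  T..F.
  TTTTF
  TTTTT
  T.TTT
  .TTTT
  TTTTT
Step 2: 2 trees catch fire, 2 burn out
  T....
  TTTF.
  TTTTF
  T.TTT
  .TTTT
  TTTTT
Step 3: 3 trees catch fire, 2 burn out
  T....
  TTF..
  TTTF.
  T.TTF
  .TTTT
  TTTTT
Step 4: 4 trees catch fire, 3 burn out
  T....
  TF...
  TTF..
  T.TF.
  .TTTF
  TTTTT
Step 5: 5 trees catch fire, 4 burn out
  T....
  F....
  TF...
  T.F..
  .TTF.
  TTTTF
Step 6: 4 trees catch fire, 5 burn out
  F....
  .....
  F....
  T....
  .TF..
  TTTF.

F....
.....
F....
T....
.TF..
TTTF.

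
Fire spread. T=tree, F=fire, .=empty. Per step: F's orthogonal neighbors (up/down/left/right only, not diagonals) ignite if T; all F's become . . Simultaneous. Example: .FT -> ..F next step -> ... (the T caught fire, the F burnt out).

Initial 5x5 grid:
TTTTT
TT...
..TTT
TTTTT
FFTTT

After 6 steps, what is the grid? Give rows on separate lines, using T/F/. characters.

Step 1: 3 trees catch fire, 2 burn out
  TTTTT
  TT...
  ..TTT
  FFTTT
  ..FTT
Step 2: 2 trees catch fire, 3 burn out
  TTTTT
  TT...
  ..TTT
  ..FTT
  ...FT
Step 3: 3 trees catch fire, 2 burn out
  TTTTT
  TT...
  ..FTT
  ...FT
  ....F
Step 4: 2 trees catch fire, 3 burn out
  TTTTT
  TT...
  ...FT
  ....F
  .....
Step 5: 1 trees catch fire, 2 burn out
  TTTTT
  TT...
  ....F
  .....
  .....
Step 6: 0 trees catch fire, 1 burn out
  TTTTT
  TT...
  .....
  .....
  .....

TTTTT
TT...
.....
.....
.....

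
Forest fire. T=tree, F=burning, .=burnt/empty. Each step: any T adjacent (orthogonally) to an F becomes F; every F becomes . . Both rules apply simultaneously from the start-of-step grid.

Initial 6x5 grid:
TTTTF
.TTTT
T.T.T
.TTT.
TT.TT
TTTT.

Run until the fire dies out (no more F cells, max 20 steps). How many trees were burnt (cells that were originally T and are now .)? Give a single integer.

Answer: 21

Derivation:
Step 1: +2 fires, +1 burnt (F count now 2)
Step 2: +3 fires, +2 burnt (F count now 3)
Step 3: +2 fires, +3 burnt (F count now 2)
Step 4: +3 fires, +2 burnt (F count now 3)
Step 5: +1 fires, +3 burnt (F count now 1)
Step 6: +2 fires, +1 burnt (F count now 2)
Step 7: +2 fires, +2 burnt (F count now 2)
Step 8: +4 fires, +2 burnt (F count now 4)
Step 9: +2 fires, +4 burnt (F count now 2)
Step 10: +0 fires, +2 burnt (F count now 0)
Fire out after step 10
Initially T: 22, now '.': 29
Total burnt (originally-T cells now '.'): 21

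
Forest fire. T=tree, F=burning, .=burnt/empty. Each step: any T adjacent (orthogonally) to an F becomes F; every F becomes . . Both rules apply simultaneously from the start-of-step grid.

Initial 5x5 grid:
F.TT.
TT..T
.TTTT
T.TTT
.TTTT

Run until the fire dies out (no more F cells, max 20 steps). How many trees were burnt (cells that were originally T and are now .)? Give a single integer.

Step 1: +1 fires, +1 burnt (F count now 1)
Step 2: +1 fires, +1 burnt (F count now 1)
Step 3: +1 fires, +1 burnt (F count now 1)
Step 4: +1 fires, +1 burnt (F count now 1)
Step 5: +2 fires, +1 burnt (F count now 2)
Step 6: +3 fires, +2 burnt (F count now 3)
Step 7: +4 fires, +3 burnt (F count now 4)
Step 8: +1 fires, +4 burnt (F count now 1)
Step 9: +0 fires, +1 burnt (F count now 0)
Fire out after step 9
Initially T: 17, now '.': 22
Total burnt (originally-T cells now '.'): 14

Answer: 14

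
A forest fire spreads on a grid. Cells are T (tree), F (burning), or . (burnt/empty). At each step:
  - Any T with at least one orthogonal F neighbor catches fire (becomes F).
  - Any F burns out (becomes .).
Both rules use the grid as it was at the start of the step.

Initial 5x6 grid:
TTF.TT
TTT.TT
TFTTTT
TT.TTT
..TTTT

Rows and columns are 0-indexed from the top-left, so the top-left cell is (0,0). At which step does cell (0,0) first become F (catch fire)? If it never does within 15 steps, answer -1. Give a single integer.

Step 1: cell (0,0)='T' (+6 fires, +2 burnt)
Step 2: cell (0,0)='F' (+4 fires, +6 burnt)
  -> target ignites at step 2
Step 3: cell (0,0)='.' (+2 fires, +4 burnt)
Step 4: cell (0,0)='.' (+4 fires, +2 burnt)
Step 5: cell (0,0)='.' (+5 fires, +4 burnt)
Step 6: cell (0,0)='.' (+2 fires, +5 burnt)
Step 7: cell (0,0)='.' (+0 fires, +2 burnt)
  fire out at step 7

2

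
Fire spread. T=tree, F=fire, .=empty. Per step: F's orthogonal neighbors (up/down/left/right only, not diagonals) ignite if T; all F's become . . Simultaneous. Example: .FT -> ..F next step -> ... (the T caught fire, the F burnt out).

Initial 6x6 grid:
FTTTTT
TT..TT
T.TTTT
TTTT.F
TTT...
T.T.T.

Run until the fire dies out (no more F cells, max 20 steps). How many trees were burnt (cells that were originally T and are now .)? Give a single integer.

Answer: 23

Derivation:
Step 1: +3 fires, +2 burnt (F count now 3)
Step 2: +5 fires, +3 burnt (F count now 5)
Step 3: +5 fires, +5 burnt (F count now 5)
Step 4: +5 fires, +5 burnt (F count now 5)
Step 5: +3 fires, +5 burnt (F count now 3)
Step 6: +1 fires, +3 burnt (F count now 1)
Step 7: +1 fires, +1 burnt (F count now 1)
Step 8: +0 fires, +1 burnt (F count now 0)
Fire out after step 8
Initially T: 24, now '.': 35
Total burnt (originally-T cells now '.'): 23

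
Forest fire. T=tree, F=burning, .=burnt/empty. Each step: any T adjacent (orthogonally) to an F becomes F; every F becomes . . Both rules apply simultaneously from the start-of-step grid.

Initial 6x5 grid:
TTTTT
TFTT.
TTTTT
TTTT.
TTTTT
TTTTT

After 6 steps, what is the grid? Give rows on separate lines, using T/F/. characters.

Step 1: 4 trees catch fire, 1 burn out
  TFTTT
  F.FT.
  TFTTT
  TTTT.
  TTTTT
  TTTTT
Step 2: 6 trees catch fire, 4 burn out
  F.FTT
  ...F.
  F.FTT
  TFTT.
  TTTTT
  TTTTT
Step 3: 5 trees catch fire, 6 burn out
  ...FT
  .....
  ...FT
  F.FT.
  TFTTT
  TTTTT
Step 4: 6 trees catch fire, 5 burn out
  ....F
  .....
  ....F
  ...F.
  F.FTT
  TFTTT
Step 5: 3 trees catch fire, 6 burn out
  .....
  .....
  .....
  .....
  ...FT
  F.FTT
Step 6: 2 trees catch fire, 3 burn out
  .....
  .....
  .....
  .....
  ....F
  ...FT

.....
.....
.....
.....
....F
...FT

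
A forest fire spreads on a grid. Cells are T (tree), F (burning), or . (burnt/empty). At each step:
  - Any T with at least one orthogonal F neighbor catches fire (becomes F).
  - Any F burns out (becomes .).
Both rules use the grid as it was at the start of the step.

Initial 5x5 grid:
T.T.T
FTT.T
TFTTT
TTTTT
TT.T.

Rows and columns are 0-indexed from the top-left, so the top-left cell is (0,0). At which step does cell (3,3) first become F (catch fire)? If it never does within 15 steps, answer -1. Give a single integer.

Step 1: cell (3,3)='T' (+5 fires, +2 burnt)
Step 2: cell (3,3)='T' (+5 fires, +5 burnt)
Step 3: cell (3,3)='F' (+4 fires, +5 burnt)
  -> target ignites at step 3
Step 4: cell (3,3)='.' (+3 fires, +4 burnt)
Step 5: cell (3,3)='.' (+1 fires, +3 burnt)
Step 6: cell (3,3)='.' (+0 fires, +1 burnt)
  fire out at step 6

3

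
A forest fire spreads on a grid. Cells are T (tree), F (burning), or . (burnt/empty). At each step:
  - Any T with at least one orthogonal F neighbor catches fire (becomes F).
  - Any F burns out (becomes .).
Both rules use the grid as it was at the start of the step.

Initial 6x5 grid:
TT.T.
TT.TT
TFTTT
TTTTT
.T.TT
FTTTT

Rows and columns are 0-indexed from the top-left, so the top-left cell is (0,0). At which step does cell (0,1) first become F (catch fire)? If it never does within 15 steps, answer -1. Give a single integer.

Step 1: cell (0,1)='T' (+5 fires, +2 burnt)
Step 2: cell (0,1)='F' (+7 fires, +5 burnt)
  -> target ignites at step 2
Step 3: cell (0,1)='.' (+5 fires, +7 burnt)
Step 4: cell (0,1)='.' (+5 fires, +5 burnt)
Step 5: cell (0,1)='.' (+1 fires, +5 burnt)
Step 6: cell (0,1)='.' (+0 fires, +1 burnt)
  fire out at step 6

2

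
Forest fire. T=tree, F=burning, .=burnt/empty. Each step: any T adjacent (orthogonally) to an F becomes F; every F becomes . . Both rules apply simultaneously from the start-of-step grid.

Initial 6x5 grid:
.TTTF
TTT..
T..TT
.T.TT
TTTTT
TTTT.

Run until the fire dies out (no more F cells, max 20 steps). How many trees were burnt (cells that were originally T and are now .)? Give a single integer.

Step 1: +1 fires, +1 burnt (F count now 1)
Step 2: +1 fires, +1 burnt (F count now 1)
Step 3: +2 fires, +1 burnt (F count now 2)
Step 4: +1 fires, +2 burnt (F count now 1)
Step 5: +1 fires, +1 burnt (F count now 1)
Step 6: +1 fires, +1 burnt (F count now 1)
Step 7: +0 fires, +1 burnt (F count now 0)
Fire out after step 7
Initially T: 21, now '.': 16
Total burnt (originally-T cells now '.'): 7

Answer: 7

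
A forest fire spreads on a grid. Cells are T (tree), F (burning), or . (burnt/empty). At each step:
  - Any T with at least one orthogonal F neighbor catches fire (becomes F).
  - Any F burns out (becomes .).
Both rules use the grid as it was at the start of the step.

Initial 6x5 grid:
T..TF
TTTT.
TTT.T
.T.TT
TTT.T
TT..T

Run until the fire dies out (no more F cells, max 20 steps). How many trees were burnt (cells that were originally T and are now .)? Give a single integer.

Answer: 15

Derivation:
Step 1: +1 fires, +1 burnt (F count now 1)
Step 2: +1 fires, +1 burnt (F count now 1)
Step 3: +1 fires, +1 burnt (F count now 1)
Step 4: +2 fires, +1 burnt (F count now 2)
Step 5: +2 fires, +2 burnt (F count now 2)
Step 6: +3 fires, +2 burnt (F count now 3)
Step 7: +1 fires, +3 burnt (F count now 1)
Step 8: +3 fires, +1 burnt (F count now 3)
Step 9: +1 fires, +3 burnt (F count now 1)
Step 10: +0 fires, +1 burnt (F count now 0)
Fire out after step 10
Initially T: 20, now '.': 25
Total burnt (originally-T cells now '.'): 15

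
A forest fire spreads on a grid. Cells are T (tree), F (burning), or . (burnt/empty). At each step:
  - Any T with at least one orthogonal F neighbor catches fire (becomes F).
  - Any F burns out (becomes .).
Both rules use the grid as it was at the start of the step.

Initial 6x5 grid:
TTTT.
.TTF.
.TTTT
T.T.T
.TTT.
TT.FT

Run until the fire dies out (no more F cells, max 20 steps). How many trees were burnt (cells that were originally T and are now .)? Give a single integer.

Answer: 18

Derivation:
Step 1: +5 fires, +2 burnt (F count now 5)
Step 2: +5 fires, +5 burnt (F count now 5)
Step 3: +5 fires, +5 burnt (F count now 5)
Step 4: +2 fires, +5 burnt (F count now 2)
Step 5: +1 fires, +2 burnt (F count now 1)
Step 6: +0 fires, +1 burnt (F count now 0)
Fire out after step 6
Initially T: 19, now '.': 29
Total burnt (originally-T cells now '.'): 18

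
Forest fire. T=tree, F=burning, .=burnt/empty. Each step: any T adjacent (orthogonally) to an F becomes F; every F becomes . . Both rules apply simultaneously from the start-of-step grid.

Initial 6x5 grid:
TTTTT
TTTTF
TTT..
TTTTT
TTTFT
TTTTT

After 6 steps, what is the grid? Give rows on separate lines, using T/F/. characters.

Step 1: 6 trees catch fire, 2 burn out
  TTTTF
  TTTF.
  TTT..
  TTTFT
  TTF.F
  TTTFT
Step 2: 7 trees catch fire, 6 burn out
  TTTF.
  TTF..
  TTT..
  TTF.F
  TF...
  TTF.F
Step 3: 6 trees catch fire, 7 burn out
  TTF..
  TF...
  TTF..
  TF...
  F....
  TF...
Step 4: 5 trees catch fire, 6 burn out
  TF...
  F....
  TF...
  F....
  .....
  F....
Step 5: 2 trees catch fire, 5 burn out
  F....
  .....
  F....
  .....
  .....
  .....
Step 6: 0 trees catch fire, 2 burn out
  .....
  .....
  .....
  .....
  .....
  .....

.....
.....
.....
.....
.....
.....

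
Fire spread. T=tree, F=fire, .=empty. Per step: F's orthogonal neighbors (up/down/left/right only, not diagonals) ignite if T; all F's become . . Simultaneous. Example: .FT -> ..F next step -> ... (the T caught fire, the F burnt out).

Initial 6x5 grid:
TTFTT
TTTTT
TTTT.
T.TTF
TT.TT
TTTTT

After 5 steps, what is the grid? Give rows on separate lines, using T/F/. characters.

Step 1: 5 trees catch fire, 2 burn out
  TF.FT
  TTFTT
  TTTT.
  T.TF.
  TT.TF
  TTTTT
Step 2: 9 trees catch fire, 5 burn out
  F...F
  TF.FT
  TTFF.
  T.F..
  TT.F.
  TTTTF
Step 3: 4 trees catch fire, 9 burn out
  .....
  F...F
  TF...
  T....
  TT...
  TTTF.
Step 4: 2 trees catch fire, 4 burn out
  .....
  .....
  F....
  T....
  TT...
  TTF..
Step 5: 2 trees catch fire, 2 burn out
  .....
  .....
  .....
  F....
  TT...
  TF...

.....
.....
.....
F....
TT...
TF...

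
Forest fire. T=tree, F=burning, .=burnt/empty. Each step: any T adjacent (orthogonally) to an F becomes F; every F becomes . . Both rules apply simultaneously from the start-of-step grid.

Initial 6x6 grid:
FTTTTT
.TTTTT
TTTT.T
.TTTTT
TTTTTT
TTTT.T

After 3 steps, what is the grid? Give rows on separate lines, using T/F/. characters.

Step 1: 1 trees catch fire, 1 burn out
  .FTTTT
  .TTTTT
  TTTT.T
  .TTTTT
  TTTTTT
  TTTT.T
Step 2: 2 trees catch fire, 1 burn out
  ..FTTT
  .FTTTT
  TTTT.T
  .TTTTT
  TTTTTT
  TTTT.T
Step 3: 3 trees catch fire, 2 burn out
  ...FTT
  ..FTTT
  TFTT.T
  .TTTTT
  TTTTTT
  TTTT.T

...FTT
..FTTT
TFTT.T
.TTTTT
TTTTTT
TTTT.T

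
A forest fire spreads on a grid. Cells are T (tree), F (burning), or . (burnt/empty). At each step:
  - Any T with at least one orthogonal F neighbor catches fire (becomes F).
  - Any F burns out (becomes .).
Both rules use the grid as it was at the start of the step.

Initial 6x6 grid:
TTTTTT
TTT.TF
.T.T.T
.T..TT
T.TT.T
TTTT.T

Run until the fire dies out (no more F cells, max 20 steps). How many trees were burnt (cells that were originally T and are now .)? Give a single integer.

Answer: 17

Derivation:
Step 1: +3 fires, +1 burnt (F count now 3)
Step 2: +2 fires, +3 burnt (F count now 2)
Step 3: +3 fires, +2 burnt (F count now 3)
Step 4: +2 fires, +3 burnt (F count now 2)
Step 5: +2 fires, +2 burnt (F count now 2)
Step 6: +2 fires, +2 burnt (F count now 2)
Step 7: +2 fires, +2 burnt (F count now 2)
Step 8: +1 fires, +2 burnt (F count now 1)
Step 9: +0 fires, +1 burnt (F count now 0)
Fire out after step 9
Initially T: 25, now '.': 28
Total burnt (originally-T cells now '.'): 17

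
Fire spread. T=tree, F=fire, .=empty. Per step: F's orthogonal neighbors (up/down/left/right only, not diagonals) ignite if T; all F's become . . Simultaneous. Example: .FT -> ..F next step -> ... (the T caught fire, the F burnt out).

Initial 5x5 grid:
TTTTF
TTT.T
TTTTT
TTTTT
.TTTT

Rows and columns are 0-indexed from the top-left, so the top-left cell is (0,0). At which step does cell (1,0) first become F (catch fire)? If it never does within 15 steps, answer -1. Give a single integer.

Step 1: cell (1,0)='T' (+2 fires, +1 burnt)
Step 2: cell (1,0)='T' (+2 fires, +2 burnt)
Step 3: cell (1,0)='T' (+4 fires, +2 burnt)
Step 4: cell (1,0)='T' (+5 fires, +4 burnt)
Step 5: cell (1,0)='F' (+4 fires, +5 burnt)
  -> target ignites at step 5
Step 6: cell (1,0)='.' (+3 fires, +4 burnt)
Step 7: cell (1,0)='.' (+2 fires, +3 burnt)
Step 8: cell (1,0)='.' (+0 fires, +2 burnt)
  fire out at step 8

5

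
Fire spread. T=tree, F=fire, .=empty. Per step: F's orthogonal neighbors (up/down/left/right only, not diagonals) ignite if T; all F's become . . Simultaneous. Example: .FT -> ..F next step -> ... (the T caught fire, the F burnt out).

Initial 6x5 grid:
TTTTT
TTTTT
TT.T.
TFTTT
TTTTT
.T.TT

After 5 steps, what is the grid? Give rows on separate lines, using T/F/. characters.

Step 1: 4 trees catch fire, 1 burn out
  TTTTT
  TTTTT
  TF.T.
  F.FTT
  TFTTT
  .T.TT
Step 2: 6 trees catch fire, 4 burn out
  TTTTT
  TFTTT
  F..T.
  ...FT
  F.FTT
  .F.TT
Step 3: 6 trees catch fire, 6 burn out
  TFTTT
  F.FTT
  ...F.
  ....F
  ...FT
  ...TT
Step 4: 5 trees catch fire, 6 burn out
  F.FTT
  ...FT
  .....
  .....
  ....F
  ...FT
Step 5: 3 trees catch fire, 5 burn out
  ...FT
  ....F
  .....
  .....
  .....
  ....F

...FT
....F
.....
.....
.....
....F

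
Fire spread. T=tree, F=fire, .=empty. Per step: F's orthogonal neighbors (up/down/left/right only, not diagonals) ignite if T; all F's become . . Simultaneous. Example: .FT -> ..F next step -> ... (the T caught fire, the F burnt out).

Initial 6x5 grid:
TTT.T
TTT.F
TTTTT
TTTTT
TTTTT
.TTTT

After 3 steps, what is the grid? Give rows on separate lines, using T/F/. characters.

Step 1: 2 trees catch fire, 1 burn out
  TTT.F
  TTT..
  TTTTF
  TTTTT
  TTTTT
  .TTTT
Step 2: 2 trees catch fire, 2 burn out
  TTT..
  TTT..
  TTTF.
  TTTTF
  TTTTT
  .TTTT
Step 3: 3 trees catch fire, 2 burn out
  TTT..
  TTT..
  TTF..
  TTTF.
  TTTTF
  .TTTT

TTT..
TTT..
TTF..
TTTF.
TTTTF
.TTTT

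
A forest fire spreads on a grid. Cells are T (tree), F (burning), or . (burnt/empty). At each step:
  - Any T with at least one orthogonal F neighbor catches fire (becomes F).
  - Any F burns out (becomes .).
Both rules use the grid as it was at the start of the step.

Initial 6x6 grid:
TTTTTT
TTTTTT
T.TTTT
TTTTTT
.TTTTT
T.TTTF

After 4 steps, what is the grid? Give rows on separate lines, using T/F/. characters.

Step 1: 2 trees catch fire, 1 burn out
  TTTTTT
  TTTTTT
  T.TTTT
  TTTTTT
  .TTTTF
  T.TTF.
Step 2: 3 trees catch fire, 2 burn out
  TTTTTT
  TTTTTT
  T.TTTT
  TTTTTF
  .TTTF.
  T.TF..
Step 3: 4 trees catch fire, 3 burn out
  TTTTTT
  TTTTTT
  T.TTTF
  TTTTF.
  .TTF..
  T.F...
Step 4: 4 trees catch fire, 4 burn out
  TTTTTT
  TTTTTF
  T.TTF.
  TTTF..
  .TF...
  T.....

TTTTTT
TTTTTF
T.TTF.
TTTF..
.TF...
T.....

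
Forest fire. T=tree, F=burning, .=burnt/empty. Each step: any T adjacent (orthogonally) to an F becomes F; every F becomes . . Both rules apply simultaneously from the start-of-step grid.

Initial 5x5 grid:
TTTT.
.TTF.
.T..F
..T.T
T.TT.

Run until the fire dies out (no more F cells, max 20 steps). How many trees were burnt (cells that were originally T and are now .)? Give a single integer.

Answer: 8

Derivation:
Step 1: +3 fires, +2 burnt (F count now 3)
Step 2: +2 fires, +3 burnt (F count now 2)
Step 3: +2 fires, +2 burnt (F count now 2)
Step 4: +1 fires, +2 burnt (F count now 1)
Step 5: +0 fires, +1 burnt (F count now 0)
Fire out after step 5
Initially T: 12, now '.': 21
Total burnt (originally-T cells now '.'): 8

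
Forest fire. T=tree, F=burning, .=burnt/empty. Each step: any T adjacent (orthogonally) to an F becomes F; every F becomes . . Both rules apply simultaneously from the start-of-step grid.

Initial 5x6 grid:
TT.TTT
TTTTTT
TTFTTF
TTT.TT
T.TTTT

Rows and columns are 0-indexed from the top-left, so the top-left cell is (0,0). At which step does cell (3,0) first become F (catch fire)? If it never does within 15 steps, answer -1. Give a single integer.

Step 1: cell (3,0)='T' (+7 fires, +2 burnt)
Step 2: cell (3,0)='T' (+9 fires, +7 burnt)
Step 3: cell (3,0)='F' (+7 fires, +9 burnt)
  -> target ignites at step 3
Step 4: cell (3,0)='.' (+2 fires, +7 burnt)
Step 5: cell (3,0)='.' (+0 fires, +2 burnt)
  fire out at step 5

3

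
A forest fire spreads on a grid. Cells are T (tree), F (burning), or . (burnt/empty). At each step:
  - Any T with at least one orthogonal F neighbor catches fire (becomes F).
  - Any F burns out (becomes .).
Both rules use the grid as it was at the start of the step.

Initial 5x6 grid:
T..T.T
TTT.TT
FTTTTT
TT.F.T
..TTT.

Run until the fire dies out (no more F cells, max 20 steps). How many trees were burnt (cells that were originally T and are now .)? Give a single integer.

Step 1: +5 fires, +2 burnt (F count now 5)
Step 2: +7 fires, +5 burnt (F count now 7)
Step 3: +3 fires, +7 burnt (F count now 3)
Step 4: +2 fires, +3 burnt (F count now 2)
Step 5: +1 fires, +2 burnt (F count now 1)
Step 6: +0 fires, +1 burnt (F count now 0)
Fire out after step 6
Initially T: 19, now '.': 29
Total burnt (originally-T cells now '.'): 18

Answer: 18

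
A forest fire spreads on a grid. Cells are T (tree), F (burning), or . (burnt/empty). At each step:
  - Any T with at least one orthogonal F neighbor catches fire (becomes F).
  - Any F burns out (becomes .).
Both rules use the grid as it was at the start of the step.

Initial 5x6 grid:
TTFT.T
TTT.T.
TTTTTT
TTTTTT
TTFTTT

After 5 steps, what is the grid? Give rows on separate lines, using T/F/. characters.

Step 1: 6 trees catch fire, 2 burn out
  TF.F.T
  TTF.T.
  TTTTTT
  TTFTTT
  TF.FTT
Step 2: 7 trees catch fire, 6 burn out
  F....T
  TF..T.
  TTFTTT
  TF.FTT
  F...FT
Step 3: 6 trees catch fire, 7 burn out
  .....T
  F...T.
  TF.FTT
  F...FT
  .....F
Step 4: 3 trees catch fire, 6 burn out
  .....T
  ....T.
  F...FT
  .....F
  ......
Step 5: 2 trees catch fire, 3 burn out
  .....T
  ....F.
  .....F
  ......
  ......

.....T
....F.
.....F
......
......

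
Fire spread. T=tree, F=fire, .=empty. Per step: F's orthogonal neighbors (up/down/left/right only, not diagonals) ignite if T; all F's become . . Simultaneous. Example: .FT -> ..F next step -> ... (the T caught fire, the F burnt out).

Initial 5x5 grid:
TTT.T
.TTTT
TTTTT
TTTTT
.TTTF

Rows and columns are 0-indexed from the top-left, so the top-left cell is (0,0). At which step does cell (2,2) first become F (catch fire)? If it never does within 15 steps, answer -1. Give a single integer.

Step 1: cell (2,2)='T' (+2 fires, +1 burnt)
Step 2: cell (2,2)='T' (+3 fires, +2 burnt)
Step 3: cell (2,2)='T' (+4 fires, +3 burnt)
Step 4: cell (2,2)='F' (+4 fires, +4 burnt)
  -> target ignites at step 4
Step 5: cell (2,2)='.' (+3 fires, +4 burnt)
Step 6: cell (2,2)='.' (+3 fires, +3 burnt)
Step 7: cell (2,2)='.' (+1 fires, +3 burnt)
Step 8: cell (2,2)='.' (+1 fires, +1 burnt)
Step 9: cell (2,2)='.' (+0 fires, +1 burnt)
  fire out at step 9

4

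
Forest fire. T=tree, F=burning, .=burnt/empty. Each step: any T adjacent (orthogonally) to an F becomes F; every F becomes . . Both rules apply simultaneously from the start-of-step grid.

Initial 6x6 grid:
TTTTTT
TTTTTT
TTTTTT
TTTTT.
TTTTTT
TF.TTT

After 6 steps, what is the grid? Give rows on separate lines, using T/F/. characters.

Step 1: 2 trees catch fire, 1 burn out
  TTTTTT
  TTTTTT
  TTTTTT
  TTTTT.
  TFTTTT
  F..TTT
Step 2: 3 trees catch fire, 2 burn out
  TTTTTT
  TTTTTT
  TTTTTT
  TFTTT.
  F.FTTT
  ...TTT
Step 3: 4 trees catch fire, 3 burn out
  TTTTTT
  TTTTTT
  TFTTTT
  F.FTT.
  ...FTT
  ...TTT
Step 4: 6 trees catch fire, 4 burn out
  TTTTTT
  TFTTTT
  F.FTTT
  ...FT.
  ....FT
  ...FTT
Step 5: 7 trees catch fire, 6 burn out
  TFTTTT
  F.FTTT
  ...FTT
  ....F.
  .....F
  ....FT
Step 6: 5 trees catch fire, 7 burn out
  F.FTTT
  ...FTT
  ....FT
  ......
  ......
  .....F

F.FTTT
...FTT
....FT
......
......
.....F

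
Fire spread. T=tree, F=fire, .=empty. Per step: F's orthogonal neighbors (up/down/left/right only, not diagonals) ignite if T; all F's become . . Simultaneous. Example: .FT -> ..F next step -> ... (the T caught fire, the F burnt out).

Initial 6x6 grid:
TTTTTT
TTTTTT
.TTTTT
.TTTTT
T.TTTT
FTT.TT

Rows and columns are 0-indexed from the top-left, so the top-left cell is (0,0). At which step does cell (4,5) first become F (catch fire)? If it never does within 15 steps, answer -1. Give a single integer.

Step 1: cell (4,5)='T' (+2 fires, +1 burnt)
Step 2: cell (4,5)='T' (+1 fires, +2 burnt)
Step 3: cell (4,5)='T' (+1 fires, +1 burnt)
Step 4: cell (4,5)='T' (+2 fires, +1 burnt)
Step 5: cell (4,5)='T' (+4 fires, +2 burnt)
Step 6: cell (4,5)='F' (+6 fires, +4 burnt)
  -> target ignites at step 6
Step 7: cell (4,5)='.' (+6 fires, +6 burnt)
Step 8: cell (4,5)='.' (+5 fires, +6 burnt)
Step 9: cell (4,5)='.' (+3 fires, +5 burnt)
Step 10: cell (4,5)='.' (+1 fires, +3 burnt)
Step 11: cell (4,5)='.' (+0 fires, +1 burnt)
  fire out at step 11

6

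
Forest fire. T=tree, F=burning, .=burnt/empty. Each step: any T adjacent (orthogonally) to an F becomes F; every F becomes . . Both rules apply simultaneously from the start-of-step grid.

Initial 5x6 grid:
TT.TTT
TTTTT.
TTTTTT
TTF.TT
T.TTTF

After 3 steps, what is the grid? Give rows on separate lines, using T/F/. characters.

Step 1: 5 trees catch fire, 2 burn out
  TT.TTT
  TTTTT.
  TTFTTT
  TF..TF
  T.FTF.
Step 2: 7 trees catch fire, 5 burn out
  TT.TTT
  TTFTT.
  TF.FTF
  F...F.
  T..F..
Step 3: 5 trees catch fire, 7 burn out
  TT.TTT
  TF.FT.
  F...F.
  ......
  F.....

TT.TTT
TF.FT.
F...F.
......
F.....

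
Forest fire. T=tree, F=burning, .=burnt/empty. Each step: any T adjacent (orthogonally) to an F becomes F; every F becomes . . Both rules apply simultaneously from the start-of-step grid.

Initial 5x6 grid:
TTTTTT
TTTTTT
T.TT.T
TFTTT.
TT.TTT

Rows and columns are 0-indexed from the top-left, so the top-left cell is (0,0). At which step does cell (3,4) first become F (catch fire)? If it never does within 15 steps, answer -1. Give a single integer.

Step 1: cell (3,4)='T' (+3 fires, +1 burnt)
Step 2: cell (3,4)='T' (+4 fires, +3 burnt)
Step 3: cell (3,4)='F' (+5 fires, +4 burnt)
  -> target ignites at step 3
Step 4: cell (3,4)='.' (+5 fires, +5 burnt)
Step 5: cell (3,4)='.' (+4 fires, +5 burnt)
Step 6: cell (3,4)='.' (+2 fires, +4 burnt)
Step 7: cell (3,4)='.' (+2 fires, +2 burnt)
Step 8: cell (3,4)='.' (+0 fires, +2 burnt)
  fire out at step 8

3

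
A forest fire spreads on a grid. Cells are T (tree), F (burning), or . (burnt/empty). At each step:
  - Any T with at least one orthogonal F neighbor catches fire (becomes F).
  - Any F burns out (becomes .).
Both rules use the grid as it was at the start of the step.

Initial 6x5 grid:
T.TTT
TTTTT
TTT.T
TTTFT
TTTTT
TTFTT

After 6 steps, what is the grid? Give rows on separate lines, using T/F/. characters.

Step 1: 6 trees catch fire, 2 burn out
  T.TTT
  TTTTT
  TTT.T
  TTF.F
  TTFFT
  TF.FT
Step 2: 7 trees catch fire, 6 burn out
  T.TTT
  TTTTT
  TTF.F
  TF...
  TF..F
  F...F
Step 3: 5 trees catch fire, 7 burn out
  T.TTT
  TTFTF
  TF...
  F....
  F....
  .....
Step 4: 5 trees catch fire, 5 burn out
  T.FTF
  TF.F.
  F....
  .....
  .....
  .....
Step 5: 2 trees catch fire, 5 burn out
  T..F.
  F....
  .....
  .....
  .....
  .....
Step 6: 1 trees catch fire, 2 burn out
  F....
  .....
  .....
  .....
  .....
  .....

F....
.....
.....
.....
.....
.....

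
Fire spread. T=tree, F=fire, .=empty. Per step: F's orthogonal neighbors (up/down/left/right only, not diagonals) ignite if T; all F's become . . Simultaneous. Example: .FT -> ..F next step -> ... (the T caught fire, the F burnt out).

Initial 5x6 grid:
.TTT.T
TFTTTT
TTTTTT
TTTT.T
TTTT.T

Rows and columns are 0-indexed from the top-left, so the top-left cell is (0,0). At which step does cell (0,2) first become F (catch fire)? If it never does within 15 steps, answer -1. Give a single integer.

Step 1: cell (0,2)='T' (+4 fires, +1 burnt)
Step 2: cell (0,2)='F' (+5 fires, +4 burnt)
  -> target ignites at step 2
Step 3: cell (0,2)='.' (+6 fires, +5 burnt)
Step 4: cell (0,2)='.' (+5 fires, +6 burnt)
Step 5: cell (0,2)='.' (+3 fires, +5 burnt)
Step 6: cell (0,2)='.' (+1 fires, +3 burnt)
Step 7: cell (0,2)='.' (+1 fires, +1 burnt)
Step 8: cell (0,2)='.' (+0 fires, +1 burnt)
  fire out at step 8

2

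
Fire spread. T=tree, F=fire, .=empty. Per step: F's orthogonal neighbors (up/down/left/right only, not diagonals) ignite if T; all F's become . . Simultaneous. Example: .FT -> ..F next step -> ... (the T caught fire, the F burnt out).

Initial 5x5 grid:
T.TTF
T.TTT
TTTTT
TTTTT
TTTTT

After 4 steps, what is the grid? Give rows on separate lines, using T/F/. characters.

Step 1: 2 trees catch fire, 1 burn out
  T.TF.
  T.TTF
  TTTTT
  TTTTT
  TTTTT
Step 2: 3 trees catch fire, 2 burn out
  T.F..
  T.TF.
  TTTTF
  TTTTT
  TTTTT
Step 3: 3 trees catch fire, 3 burn out
  T....
  T.F..
  TTTF.
  TTTTF
  TTTTT
Step 4: 3 trees catch fire, 3 burn out
  T....
  T....
  TTF..
  TTTF.
  TTTTF

T....
T....
TTF..
TTTF.
TTTTF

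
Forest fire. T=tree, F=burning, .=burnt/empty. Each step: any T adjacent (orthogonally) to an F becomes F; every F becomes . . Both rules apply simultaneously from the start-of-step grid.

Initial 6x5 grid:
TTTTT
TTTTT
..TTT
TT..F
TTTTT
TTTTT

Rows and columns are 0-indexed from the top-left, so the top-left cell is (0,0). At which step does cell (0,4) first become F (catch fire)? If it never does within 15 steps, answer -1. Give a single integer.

Step 1: cell (0,4)='T' (+2 fires, +1 burnt)
Step 2: cell (0,4)='T' (+4 fires, +2 burnt)
Step 3: cell (0,4)='F' (+5 fires, +4 burnt)
  -> target ignites at step 3
Step 4: cell (0,4)='.' (+4 fires, +5 burnt)
Step 5: cell (0,4)='.' (+5 fires, +4 burnt)
Step 6: cell (0,4)='.' (+4 fires, +5 burnt)
Step 7: cell (0,4)='.' (+1 fires, +4 burnt)
Step 8: cell (0,4)='.' (+0 fires, +1 burnt)
  fire out at step 8

3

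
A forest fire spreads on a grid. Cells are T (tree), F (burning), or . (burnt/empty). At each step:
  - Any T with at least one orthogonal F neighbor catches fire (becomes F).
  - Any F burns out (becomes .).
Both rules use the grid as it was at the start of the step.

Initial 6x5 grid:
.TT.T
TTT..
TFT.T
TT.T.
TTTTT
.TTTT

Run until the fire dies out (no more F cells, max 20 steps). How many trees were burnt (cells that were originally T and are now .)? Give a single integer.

Step 1: +4 fires, +1 burnt (F count now 4)
Step 2: +5 fires, +4 burnt (F count now 5)
Step 3: +4 fires, +5 burnt (F count now 4)
Step 4: +2 fires, +4 burnt (F count now 2)
Step 5: +3 fires, +2 burnt (F count now 3)
Step 6: +1 fires, +3 burnt (F count now 1)
Step 7: +0 fires, +1 burnt (F count now 0)
Fire out after step 7
Initially T: 21, now '.': 28
Total burnt (originally-T cells now '.'): 19

Answer: 19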